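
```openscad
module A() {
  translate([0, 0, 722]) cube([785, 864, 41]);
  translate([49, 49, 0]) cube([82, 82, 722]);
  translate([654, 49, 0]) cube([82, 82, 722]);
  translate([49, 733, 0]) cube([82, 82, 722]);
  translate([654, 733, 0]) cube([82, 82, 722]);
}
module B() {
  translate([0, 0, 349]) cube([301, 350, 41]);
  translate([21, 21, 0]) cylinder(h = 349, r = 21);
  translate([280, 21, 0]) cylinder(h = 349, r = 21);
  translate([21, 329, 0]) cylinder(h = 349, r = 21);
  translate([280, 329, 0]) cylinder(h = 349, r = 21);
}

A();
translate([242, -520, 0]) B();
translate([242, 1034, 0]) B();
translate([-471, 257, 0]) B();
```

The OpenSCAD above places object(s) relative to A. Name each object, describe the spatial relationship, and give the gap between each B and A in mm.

Each stool's nearest face is 170 mm from the table's bounding box.

A is a table. B is a stool. Three stools sit around the table at the −y, +y, −x sides. The gap between each stool and the table is 170 mm.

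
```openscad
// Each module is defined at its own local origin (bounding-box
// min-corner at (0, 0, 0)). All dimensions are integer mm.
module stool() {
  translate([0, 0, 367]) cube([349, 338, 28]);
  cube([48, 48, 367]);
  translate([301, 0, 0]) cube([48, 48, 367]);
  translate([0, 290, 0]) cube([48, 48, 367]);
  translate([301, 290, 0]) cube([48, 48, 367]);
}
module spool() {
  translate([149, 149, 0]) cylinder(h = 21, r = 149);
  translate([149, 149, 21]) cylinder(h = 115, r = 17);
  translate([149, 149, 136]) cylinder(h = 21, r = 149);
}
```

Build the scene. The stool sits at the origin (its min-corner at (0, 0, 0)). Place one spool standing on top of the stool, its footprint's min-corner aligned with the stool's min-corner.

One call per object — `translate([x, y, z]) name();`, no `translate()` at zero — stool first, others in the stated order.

stool();
translate([0, 0, 395]) spool();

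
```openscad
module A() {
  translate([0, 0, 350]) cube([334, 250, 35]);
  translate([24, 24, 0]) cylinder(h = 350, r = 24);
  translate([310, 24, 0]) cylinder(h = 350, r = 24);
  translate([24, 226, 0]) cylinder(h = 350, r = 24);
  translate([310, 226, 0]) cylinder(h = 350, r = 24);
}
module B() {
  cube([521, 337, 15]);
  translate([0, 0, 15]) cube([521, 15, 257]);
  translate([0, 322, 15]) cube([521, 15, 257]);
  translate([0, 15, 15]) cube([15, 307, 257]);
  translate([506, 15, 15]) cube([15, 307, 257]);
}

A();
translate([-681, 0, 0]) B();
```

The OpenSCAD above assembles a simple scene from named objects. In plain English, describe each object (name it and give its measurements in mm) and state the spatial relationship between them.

A is a four-legged stool. The seat is 334×250 mm, 35 mm thick, top at z = 385 mm. It stands on four round legs, each 48 mm in diameter, from z = 0 to the seat underside, each leg's axis is inset half a diameter from the nearest pair of seat edges (so the leg's bounding box is flush with the corner).

B is an open-topped rectangular box: outside dimensions 521×337×272 mm, with a uniform wall and base thickness of 15 mm. The base is a full 521×337 slab on the floor; four walls sit on top of the base. The front and back walls (the −y and +y sides) span the full width; the two side walls fit between them.

The open box is on the floor beside the stool on its −x side.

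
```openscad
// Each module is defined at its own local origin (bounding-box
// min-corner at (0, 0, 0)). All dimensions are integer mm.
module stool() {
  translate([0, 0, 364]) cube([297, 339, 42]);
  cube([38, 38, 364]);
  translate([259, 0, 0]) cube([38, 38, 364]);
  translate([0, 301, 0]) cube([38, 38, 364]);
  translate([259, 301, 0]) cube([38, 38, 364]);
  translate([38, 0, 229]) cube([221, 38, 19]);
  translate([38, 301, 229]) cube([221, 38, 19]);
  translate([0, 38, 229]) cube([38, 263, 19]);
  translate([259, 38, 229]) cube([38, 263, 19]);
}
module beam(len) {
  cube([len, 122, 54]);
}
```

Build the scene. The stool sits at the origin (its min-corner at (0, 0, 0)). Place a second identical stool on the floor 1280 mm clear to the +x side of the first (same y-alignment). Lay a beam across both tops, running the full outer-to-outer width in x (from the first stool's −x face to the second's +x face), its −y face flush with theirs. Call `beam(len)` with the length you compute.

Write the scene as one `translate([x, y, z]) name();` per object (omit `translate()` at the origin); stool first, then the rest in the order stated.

stool();
translate([1577, 0, 0]) stool();
translate([0, 0, 406]) beam(1874);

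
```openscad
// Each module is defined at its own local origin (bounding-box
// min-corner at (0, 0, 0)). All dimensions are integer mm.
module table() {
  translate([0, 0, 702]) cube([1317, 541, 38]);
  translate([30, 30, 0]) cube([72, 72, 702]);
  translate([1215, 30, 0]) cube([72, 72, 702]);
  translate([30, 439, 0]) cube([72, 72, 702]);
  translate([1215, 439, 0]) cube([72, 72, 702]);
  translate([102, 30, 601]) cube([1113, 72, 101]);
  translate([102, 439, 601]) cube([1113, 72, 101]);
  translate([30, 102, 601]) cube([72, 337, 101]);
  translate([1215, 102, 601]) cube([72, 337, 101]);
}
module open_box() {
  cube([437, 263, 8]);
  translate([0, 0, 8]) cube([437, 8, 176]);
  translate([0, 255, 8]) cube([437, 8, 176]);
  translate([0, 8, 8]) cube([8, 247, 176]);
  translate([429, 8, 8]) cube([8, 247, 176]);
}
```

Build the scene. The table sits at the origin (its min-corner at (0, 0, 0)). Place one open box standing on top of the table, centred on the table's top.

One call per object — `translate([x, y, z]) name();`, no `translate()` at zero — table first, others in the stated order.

table();
translate([440, 139, 740]) open_box();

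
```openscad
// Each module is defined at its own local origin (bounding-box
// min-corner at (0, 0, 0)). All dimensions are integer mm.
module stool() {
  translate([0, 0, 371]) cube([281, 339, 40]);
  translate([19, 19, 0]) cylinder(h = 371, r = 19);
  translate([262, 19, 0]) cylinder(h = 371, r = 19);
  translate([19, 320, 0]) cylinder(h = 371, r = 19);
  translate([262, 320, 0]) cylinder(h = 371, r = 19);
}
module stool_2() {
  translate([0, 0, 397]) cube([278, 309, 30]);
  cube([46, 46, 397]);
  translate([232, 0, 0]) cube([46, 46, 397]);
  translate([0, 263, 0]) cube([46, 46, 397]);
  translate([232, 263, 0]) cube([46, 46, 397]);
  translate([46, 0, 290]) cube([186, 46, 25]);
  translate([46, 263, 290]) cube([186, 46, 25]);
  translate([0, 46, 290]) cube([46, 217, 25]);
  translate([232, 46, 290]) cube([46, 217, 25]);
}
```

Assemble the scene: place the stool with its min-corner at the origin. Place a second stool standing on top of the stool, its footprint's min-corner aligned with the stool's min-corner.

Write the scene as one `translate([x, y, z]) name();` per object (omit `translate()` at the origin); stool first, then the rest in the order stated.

stool();
translate([0, 0, 411]) stool_2();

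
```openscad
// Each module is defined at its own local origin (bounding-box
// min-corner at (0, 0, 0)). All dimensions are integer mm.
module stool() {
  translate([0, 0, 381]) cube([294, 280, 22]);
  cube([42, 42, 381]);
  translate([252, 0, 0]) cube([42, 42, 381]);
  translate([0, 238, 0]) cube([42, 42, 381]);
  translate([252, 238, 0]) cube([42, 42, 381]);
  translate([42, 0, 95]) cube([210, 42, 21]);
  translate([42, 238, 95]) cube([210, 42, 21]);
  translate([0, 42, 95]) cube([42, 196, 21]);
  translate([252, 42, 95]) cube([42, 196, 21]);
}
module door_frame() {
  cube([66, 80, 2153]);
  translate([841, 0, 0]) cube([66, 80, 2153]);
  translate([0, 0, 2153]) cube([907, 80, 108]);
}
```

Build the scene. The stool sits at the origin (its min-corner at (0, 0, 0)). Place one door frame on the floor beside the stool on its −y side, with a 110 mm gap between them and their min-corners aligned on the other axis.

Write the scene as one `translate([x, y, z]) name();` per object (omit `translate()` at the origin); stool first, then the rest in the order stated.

stool();
translate([0, -190, 0]) door_frame();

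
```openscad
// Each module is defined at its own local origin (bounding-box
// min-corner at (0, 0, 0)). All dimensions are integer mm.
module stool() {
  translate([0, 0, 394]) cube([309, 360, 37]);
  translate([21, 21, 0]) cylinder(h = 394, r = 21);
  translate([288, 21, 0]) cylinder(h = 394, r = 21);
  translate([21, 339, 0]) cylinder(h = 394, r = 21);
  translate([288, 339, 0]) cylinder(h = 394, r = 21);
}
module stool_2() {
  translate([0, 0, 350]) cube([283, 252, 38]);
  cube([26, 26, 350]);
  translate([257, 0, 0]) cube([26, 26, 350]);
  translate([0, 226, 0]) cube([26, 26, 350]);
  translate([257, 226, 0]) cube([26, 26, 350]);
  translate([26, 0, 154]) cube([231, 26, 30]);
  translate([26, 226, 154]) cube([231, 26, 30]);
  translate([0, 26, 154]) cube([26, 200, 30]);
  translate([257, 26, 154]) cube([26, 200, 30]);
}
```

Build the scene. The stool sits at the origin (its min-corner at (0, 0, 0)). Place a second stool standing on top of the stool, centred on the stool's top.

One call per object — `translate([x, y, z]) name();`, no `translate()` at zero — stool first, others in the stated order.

stool();
translate([13, 54, 431]) stool_2();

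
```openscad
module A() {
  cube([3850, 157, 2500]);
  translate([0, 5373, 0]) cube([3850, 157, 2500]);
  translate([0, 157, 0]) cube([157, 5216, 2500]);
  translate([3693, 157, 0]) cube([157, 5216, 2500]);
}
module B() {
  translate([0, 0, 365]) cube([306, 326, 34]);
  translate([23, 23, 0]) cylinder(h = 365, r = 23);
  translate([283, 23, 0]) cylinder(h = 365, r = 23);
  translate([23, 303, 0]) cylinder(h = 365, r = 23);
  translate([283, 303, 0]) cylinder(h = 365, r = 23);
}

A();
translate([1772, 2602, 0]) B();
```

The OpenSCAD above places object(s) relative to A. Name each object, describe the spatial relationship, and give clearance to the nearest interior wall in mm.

A is a house frame. B is a stool. The stool sits inside the house frame, centred. The clearance to the nearest interior wall is 1615 mm.

Clearances: x = 1615, y = 2445; minimum 1615 mm.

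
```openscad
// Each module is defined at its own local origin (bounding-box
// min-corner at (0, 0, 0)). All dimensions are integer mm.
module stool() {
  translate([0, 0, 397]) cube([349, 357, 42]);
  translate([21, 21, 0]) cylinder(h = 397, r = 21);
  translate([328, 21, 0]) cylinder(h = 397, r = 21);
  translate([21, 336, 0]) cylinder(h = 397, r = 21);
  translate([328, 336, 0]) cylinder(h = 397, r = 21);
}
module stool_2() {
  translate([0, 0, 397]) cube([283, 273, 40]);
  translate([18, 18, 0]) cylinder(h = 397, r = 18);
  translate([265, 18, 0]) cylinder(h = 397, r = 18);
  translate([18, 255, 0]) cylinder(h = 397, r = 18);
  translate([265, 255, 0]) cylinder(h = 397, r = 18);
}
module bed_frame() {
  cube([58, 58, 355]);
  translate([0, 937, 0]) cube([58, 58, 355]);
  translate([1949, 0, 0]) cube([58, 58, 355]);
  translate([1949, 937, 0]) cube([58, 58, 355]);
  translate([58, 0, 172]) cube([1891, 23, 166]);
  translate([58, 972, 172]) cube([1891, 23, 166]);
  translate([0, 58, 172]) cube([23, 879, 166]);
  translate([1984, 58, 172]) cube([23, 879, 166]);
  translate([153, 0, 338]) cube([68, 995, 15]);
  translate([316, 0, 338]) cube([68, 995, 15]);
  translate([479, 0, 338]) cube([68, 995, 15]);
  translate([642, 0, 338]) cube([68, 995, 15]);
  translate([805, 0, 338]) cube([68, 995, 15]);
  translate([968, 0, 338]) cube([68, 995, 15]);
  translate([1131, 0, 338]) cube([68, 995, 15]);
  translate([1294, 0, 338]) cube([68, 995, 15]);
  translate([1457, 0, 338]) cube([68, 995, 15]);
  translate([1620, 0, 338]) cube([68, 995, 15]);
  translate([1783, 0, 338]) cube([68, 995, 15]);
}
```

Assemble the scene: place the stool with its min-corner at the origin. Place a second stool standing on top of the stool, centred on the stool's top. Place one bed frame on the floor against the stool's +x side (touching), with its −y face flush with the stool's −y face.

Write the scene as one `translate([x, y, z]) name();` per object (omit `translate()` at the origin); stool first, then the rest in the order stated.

stool();
translate([33, 42, 439]) stool_2();
translate([349, 0, 0]) bed_frame();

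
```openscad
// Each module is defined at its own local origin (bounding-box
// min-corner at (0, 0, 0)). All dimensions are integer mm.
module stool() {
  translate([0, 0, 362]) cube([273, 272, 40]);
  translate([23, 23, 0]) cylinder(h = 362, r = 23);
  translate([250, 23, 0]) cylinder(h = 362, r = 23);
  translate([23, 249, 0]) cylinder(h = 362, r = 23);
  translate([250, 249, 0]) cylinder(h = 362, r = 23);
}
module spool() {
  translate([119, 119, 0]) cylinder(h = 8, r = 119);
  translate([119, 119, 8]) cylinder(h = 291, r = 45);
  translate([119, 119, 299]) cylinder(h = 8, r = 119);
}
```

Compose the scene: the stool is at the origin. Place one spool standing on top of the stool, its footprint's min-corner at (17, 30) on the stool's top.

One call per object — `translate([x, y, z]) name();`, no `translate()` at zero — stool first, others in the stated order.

stool();
translate([17, 30, 402]) spool();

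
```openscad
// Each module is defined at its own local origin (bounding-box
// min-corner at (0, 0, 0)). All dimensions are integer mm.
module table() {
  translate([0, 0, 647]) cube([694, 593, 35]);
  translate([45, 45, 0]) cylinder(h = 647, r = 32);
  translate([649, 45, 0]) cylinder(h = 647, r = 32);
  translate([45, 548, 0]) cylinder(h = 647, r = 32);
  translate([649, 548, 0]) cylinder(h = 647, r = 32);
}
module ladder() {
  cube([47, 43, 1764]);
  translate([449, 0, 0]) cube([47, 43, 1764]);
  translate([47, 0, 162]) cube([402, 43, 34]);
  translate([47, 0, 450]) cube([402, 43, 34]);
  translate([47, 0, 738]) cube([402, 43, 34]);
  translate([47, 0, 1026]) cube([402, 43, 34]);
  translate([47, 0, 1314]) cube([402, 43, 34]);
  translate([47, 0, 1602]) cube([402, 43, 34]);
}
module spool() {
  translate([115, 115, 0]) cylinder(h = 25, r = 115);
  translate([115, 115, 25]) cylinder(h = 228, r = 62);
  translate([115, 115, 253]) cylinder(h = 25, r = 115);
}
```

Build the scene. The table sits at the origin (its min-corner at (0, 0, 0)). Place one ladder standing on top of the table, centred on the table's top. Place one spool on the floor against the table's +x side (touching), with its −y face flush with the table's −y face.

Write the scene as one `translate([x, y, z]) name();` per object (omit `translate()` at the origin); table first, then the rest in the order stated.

table();
translate([99, 275, 682]) ladder();
translate([694, 0, 0]) spool();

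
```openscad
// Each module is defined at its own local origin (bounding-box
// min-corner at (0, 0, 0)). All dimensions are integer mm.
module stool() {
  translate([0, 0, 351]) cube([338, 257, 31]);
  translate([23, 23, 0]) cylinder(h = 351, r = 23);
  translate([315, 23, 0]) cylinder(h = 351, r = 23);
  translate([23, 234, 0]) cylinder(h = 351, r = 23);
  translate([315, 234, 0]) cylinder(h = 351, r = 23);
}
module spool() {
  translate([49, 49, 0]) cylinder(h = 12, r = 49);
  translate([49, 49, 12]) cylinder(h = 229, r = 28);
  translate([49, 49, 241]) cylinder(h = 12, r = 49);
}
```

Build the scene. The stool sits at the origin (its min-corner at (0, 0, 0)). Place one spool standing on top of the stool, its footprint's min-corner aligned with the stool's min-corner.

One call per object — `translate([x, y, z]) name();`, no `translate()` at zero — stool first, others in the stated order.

stool();
translate([0, 0, 382]) spool();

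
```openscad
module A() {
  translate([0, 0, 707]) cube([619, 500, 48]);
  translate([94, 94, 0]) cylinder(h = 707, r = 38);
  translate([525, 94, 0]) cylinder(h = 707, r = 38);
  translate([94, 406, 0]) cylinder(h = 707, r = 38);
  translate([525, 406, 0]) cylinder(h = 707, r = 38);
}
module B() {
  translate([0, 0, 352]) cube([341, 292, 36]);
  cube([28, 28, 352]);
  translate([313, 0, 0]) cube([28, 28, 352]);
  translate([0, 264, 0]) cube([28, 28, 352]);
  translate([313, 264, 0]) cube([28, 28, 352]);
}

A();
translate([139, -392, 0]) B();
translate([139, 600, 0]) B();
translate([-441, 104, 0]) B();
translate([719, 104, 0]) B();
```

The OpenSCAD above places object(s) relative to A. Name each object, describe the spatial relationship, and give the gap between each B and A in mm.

Each stool's nearest face is 100 mm from the table's bounding box.

A is a table. B is a stool. Four stools sit around the table at the −y, +y, −x, +x sides. The gap between each stool and the table is 100 mm.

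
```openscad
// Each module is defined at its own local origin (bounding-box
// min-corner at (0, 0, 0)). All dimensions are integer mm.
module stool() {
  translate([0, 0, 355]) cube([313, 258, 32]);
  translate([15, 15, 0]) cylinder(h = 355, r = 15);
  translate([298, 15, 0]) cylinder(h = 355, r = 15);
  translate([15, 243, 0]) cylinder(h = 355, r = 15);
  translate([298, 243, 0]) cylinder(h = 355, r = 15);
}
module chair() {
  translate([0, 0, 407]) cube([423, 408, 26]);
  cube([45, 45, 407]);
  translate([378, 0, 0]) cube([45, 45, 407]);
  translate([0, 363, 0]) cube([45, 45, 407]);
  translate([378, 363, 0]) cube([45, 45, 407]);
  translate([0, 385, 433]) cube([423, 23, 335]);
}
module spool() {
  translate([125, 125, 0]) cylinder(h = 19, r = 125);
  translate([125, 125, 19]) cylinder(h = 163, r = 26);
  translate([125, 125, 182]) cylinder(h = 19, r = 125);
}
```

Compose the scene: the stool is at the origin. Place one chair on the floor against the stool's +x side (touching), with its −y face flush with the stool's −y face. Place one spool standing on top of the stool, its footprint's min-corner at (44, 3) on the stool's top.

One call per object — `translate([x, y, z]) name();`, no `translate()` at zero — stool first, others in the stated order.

stool();
translate([313, 0, 0]) chair();
translate([44, 3, 387]) spool();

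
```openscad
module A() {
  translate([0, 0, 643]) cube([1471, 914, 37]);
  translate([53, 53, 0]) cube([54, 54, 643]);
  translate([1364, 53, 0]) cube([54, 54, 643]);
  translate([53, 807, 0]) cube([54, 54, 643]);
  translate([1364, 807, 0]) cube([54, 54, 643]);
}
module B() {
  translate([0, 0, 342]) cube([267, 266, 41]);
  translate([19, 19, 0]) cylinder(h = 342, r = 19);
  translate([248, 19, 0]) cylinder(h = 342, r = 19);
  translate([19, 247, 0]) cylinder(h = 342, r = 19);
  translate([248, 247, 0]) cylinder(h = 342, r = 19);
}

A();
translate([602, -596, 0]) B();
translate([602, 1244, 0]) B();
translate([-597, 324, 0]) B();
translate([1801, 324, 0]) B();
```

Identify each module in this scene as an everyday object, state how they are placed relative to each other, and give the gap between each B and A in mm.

Each stool's nearest face is 330 mm from the table's bounding box.

A is a table. B is a stool. Four stools sit around the table at the −y, +y, −x, +x sides. The gap between each stool and the table is 330 mm.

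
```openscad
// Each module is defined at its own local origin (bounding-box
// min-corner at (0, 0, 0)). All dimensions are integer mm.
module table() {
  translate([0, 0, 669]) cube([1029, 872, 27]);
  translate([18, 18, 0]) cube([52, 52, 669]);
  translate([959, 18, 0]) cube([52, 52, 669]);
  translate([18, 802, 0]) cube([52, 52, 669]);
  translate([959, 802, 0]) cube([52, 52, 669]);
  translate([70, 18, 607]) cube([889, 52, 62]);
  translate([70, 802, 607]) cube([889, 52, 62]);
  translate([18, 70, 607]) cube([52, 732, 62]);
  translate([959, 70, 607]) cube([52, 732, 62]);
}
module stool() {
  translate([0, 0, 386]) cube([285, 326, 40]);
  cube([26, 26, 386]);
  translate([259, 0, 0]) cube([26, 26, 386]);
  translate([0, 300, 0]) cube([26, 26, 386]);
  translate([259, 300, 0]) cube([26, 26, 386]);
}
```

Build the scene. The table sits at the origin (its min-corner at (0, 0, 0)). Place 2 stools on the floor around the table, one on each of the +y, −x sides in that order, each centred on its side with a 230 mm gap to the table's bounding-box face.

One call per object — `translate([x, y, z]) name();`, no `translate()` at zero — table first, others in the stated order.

table();
translate([372, 1102, 0]) stool();
translate([-515, 273, 0]) stool();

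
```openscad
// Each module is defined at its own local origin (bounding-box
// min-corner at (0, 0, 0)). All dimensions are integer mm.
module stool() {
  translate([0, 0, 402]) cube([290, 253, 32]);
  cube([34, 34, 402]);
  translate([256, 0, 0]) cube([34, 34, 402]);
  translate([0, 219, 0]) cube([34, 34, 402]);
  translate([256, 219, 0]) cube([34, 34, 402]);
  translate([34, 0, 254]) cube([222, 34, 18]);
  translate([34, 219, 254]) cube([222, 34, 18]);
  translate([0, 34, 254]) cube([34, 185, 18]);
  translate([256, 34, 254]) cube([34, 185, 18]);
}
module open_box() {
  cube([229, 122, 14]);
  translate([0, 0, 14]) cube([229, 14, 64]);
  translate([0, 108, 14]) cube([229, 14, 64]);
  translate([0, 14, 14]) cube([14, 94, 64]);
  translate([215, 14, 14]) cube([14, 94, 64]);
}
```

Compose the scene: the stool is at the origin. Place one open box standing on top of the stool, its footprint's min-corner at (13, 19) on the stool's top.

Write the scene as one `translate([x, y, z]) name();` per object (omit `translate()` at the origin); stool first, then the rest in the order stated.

stool();
translate([13, 19, 434]) open_box();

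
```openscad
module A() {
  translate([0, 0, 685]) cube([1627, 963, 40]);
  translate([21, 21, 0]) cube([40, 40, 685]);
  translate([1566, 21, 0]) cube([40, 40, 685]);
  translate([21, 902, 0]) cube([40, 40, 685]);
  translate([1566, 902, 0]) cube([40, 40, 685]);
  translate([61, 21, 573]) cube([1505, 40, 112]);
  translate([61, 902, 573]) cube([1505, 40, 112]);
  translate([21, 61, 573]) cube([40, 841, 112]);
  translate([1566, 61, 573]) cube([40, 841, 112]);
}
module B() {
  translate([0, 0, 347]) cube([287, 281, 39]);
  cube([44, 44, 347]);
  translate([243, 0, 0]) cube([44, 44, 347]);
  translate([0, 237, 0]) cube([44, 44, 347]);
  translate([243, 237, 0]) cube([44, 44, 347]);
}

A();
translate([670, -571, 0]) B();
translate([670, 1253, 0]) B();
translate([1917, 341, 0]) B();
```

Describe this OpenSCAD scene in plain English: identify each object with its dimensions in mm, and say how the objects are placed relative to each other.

A is a rectangular dining table. The top is 1627×963×40 mm with its upper surface at z = 725 mm. It stands on four 40×40 mm square legs, each inset 21 mm from the nearest pair of top edges, running from the floor to the underside of the top. Four apron rails, 40 mm thick and 112 mm tall, run between adjacent legs with their top edges flush with the underside of the top and their outer faces flush with the legs' outer faces.

B is a simple wooden stool: a rectangular seat 287 mm (x) by 281 mm (y), 39 mm thick, top face at z = 386 mm, on four square legs, each 44×44 mm in cross-section. The legs rest on z = 0, each flush with a corner of the seat.

Three stools sit around the table at the −y, +y, +x sides.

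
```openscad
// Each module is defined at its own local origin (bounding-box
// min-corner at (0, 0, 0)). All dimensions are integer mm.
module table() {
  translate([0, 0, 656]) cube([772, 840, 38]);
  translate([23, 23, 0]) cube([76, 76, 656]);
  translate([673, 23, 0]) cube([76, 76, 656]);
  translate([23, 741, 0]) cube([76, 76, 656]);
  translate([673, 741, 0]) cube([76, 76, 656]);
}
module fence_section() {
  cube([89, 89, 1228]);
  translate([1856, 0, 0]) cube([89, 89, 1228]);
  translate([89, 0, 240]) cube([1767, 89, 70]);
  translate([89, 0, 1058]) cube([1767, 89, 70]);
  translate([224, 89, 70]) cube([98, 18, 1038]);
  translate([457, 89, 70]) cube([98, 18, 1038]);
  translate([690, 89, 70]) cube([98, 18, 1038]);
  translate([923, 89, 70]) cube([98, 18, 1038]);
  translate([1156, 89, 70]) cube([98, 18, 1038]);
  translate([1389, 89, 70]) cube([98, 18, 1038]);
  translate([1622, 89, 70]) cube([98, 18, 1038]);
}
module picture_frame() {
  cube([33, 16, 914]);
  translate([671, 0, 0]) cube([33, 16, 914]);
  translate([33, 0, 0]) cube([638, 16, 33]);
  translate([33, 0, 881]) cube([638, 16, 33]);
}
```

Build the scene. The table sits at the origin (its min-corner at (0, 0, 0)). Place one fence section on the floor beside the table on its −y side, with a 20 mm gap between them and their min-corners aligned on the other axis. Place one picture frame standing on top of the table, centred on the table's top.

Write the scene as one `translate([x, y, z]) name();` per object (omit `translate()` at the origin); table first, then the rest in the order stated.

table();
translate([0, -127, 0]) fence_section();
translate([34, 412, 694]) picture_frame();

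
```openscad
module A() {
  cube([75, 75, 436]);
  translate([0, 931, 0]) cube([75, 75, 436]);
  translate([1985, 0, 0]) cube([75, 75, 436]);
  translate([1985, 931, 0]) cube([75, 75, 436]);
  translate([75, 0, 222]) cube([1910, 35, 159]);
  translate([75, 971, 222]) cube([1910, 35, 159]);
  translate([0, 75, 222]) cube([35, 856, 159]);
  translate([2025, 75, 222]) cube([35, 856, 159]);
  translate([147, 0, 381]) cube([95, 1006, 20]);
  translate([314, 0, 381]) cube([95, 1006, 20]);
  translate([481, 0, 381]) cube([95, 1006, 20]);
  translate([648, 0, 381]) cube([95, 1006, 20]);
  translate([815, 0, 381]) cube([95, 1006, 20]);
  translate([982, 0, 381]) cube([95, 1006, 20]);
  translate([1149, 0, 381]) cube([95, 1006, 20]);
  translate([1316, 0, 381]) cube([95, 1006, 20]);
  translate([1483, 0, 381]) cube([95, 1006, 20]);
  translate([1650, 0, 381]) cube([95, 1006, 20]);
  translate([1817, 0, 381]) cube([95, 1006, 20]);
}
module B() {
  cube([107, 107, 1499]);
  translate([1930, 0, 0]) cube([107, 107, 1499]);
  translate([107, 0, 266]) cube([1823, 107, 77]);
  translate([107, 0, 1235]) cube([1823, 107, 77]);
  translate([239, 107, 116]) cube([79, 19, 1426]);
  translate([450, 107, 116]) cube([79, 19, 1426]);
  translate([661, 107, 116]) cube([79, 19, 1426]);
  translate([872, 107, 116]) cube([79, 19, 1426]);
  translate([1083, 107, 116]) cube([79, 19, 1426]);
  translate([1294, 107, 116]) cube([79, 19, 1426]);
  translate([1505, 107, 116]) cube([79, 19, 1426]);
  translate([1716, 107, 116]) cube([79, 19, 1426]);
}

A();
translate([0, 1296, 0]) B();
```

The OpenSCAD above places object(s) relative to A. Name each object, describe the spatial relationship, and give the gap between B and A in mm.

A is a bed frame. B is a fence section. The fence section is on the floor beside the bed frame on its +y side. The gap between the fence section and the bed frame is 290 mm.

The fence section's nearest face is 290 mm from the bed frame's +y face.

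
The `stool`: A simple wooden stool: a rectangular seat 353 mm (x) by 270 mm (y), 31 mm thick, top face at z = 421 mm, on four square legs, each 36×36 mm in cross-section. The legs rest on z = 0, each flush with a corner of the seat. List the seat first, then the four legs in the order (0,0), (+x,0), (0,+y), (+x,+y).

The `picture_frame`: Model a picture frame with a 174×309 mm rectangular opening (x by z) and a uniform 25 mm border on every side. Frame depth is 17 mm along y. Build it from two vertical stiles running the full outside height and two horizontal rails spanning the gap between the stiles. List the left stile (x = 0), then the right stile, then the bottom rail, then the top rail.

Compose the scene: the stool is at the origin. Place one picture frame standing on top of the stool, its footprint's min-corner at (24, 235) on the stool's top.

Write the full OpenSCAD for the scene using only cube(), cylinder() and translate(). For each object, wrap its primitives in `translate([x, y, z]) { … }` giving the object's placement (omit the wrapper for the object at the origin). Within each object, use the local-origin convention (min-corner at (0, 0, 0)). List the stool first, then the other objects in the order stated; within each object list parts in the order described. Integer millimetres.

translate([0, 0, 390]) cube([353, 270, 31]);
cube([36, 36, 390]);
translate([317, 0, 0]) cube([36, 36, 390]);
translate([0, 234, 0]) cube([36, 36, 390]);
translate([317, 234, 0]) cube([36, 36, 390]);
translate([24, 235, 421]) {
  cube([25, 17, 359]);
  translate([199, 0, 0]) cube([25, 17, 359]);
  translate([25, 0, 0]) cube([174, 17, 25]);
  translate([25, 0, 334]) cube([174, 17, 25]);
}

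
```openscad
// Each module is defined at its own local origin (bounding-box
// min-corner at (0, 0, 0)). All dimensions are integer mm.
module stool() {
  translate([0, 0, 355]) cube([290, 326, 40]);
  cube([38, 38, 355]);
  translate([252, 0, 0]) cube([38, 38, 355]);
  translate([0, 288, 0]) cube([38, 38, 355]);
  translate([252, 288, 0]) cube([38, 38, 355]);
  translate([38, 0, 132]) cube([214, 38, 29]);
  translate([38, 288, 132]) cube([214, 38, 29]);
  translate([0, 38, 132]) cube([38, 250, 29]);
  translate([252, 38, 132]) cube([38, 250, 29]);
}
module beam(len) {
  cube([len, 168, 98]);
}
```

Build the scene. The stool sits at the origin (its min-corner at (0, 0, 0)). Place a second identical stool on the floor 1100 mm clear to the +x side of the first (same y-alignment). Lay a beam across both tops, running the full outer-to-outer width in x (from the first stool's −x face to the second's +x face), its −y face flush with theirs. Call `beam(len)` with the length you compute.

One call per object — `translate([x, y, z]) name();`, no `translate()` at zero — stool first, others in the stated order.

stool();
translate([1390, 0, 0]) stool();
translate([0, 0, 395]) beam(1680);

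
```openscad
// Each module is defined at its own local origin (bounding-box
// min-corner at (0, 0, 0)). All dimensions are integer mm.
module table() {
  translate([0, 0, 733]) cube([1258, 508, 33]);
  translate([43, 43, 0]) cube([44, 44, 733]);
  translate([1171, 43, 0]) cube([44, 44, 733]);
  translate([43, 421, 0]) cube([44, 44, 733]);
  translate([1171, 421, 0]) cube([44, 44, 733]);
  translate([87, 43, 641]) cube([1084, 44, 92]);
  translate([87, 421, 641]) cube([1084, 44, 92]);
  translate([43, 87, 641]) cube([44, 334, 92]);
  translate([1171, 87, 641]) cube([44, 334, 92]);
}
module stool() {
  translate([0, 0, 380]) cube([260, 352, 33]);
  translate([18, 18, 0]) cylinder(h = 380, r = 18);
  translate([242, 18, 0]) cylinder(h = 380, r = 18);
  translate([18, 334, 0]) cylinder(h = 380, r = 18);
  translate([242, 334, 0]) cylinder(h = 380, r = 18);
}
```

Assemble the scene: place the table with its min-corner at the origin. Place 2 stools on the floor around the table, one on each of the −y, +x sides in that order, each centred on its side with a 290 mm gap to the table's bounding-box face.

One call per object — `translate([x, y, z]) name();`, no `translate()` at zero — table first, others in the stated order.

table();
translate([499, -642, 0]) stool();
translate([1548, 78, 0]) stool();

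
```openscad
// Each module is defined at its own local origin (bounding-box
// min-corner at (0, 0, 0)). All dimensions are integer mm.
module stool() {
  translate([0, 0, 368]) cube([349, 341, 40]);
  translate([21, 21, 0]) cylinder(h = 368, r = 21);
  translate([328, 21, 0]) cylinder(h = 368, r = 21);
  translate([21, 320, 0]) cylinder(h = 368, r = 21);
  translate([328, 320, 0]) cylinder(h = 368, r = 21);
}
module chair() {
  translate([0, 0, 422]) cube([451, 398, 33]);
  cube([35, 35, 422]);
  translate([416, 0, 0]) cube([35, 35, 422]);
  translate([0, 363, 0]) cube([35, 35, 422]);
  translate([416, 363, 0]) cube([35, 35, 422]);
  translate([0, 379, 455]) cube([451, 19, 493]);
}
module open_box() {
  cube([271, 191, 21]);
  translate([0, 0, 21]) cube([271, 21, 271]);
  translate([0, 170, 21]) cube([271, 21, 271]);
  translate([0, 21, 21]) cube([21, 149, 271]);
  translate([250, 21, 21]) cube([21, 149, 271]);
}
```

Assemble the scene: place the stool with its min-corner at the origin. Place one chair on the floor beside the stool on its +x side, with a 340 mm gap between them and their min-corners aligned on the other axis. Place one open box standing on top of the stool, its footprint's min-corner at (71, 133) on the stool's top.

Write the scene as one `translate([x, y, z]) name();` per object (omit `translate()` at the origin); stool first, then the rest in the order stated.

stool();
translate([689, 0, 0]) chair();
translate([71, 133, 408]) open_box();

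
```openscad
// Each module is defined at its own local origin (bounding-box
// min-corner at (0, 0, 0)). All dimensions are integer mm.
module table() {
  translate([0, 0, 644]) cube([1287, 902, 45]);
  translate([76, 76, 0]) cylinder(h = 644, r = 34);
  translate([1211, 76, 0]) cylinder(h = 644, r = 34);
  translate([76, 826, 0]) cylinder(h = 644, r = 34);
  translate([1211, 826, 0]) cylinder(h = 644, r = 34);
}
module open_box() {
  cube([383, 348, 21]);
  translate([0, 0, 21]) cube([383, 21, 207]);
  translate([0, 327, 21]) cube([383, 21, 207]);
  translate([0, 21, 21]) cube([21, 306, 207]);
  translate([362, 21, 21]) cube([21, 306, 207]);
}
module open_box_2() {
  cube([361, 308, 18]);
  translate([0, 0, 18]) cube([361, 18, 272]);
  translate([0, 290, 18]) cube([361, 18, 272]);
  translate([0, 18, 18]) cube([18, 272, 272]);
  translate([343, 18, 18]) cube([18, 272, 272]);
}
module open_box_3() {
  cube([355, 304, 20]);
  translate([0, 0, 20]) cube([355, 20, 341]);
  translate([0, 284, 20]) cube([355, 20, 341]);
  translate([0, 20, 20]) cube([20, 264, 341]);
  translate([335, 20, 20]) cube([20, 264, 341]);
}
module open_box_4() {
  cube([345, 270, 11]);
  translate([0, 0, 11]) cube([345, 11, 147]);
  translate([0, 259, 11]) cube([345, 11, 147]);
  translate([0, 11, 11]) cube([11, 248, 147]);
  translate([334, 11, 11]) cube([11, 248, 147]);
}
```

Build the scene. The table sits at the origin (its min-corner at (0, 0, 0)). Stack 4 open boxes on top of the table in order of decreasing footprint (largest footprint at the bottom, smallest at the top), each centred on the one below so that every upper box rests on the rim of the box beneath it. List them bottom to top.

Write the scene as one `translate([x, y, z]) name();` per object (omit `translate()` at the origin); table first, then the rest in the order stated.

table();
translate([452, 277, 689]) open_box();
translate([463, 297, 917]) open_box_2();
translate([466, 299, 1207]) open_box_3();
translate([471, 316, 1568]) open_box_4();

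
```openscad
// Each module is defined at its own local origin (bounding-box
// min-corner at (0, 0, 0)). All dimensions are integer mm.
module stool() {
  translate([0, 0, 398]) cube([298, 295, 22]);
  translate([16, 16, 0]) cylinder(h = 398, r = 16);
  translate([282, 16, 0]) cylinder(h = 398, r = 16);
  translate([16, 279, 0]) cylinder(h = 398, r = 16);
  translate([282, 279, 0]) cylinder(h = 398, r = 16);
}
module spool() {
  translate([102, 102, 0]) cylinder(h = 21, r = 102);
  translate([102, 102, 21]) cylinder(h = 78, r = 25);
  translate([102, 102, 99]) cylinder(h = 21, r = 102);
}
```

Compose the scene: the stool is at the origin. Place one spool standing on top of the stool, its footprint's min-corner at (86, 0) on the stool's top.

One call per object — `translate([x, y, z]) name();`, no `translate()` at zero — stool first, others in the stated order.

stool();
translate([86, 0, 420]) spool();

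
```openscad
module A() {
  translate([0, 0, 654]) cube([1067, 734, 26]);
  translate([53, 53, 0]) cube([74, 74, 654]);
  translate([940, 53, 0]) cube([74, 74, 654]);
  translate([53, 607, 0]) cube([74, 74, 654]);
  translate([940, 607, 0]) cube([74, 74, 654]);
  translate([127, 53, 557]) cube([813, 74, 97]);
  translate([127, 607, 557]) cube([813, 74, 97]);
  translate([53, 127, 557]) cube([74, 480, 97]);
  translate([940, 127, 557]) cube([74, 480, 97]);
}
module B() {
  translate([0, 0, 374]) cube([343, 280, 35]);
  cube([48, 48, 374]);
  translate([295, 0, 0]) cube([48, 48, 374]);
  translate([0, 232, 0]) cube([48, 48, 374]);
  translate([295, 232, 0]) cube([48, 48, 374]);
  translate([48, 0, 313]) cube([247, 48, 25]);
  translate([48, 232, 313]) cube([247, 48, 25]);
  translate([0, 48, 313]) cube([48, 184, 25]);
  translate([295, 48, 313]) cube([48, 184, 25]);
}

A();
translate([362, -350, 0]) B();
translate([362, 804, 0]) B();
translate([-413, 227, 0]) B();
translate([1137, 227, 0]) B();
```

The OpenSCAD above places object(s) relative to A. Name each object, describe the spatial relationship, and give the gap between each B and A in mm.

Each stool's nearest face is 70 mm from the table's bounding box.

A is a table. B is a stool. Four stools sit around the table at the −y, +y, −x, +x sides. The gap between each stool and the table is 70 mm.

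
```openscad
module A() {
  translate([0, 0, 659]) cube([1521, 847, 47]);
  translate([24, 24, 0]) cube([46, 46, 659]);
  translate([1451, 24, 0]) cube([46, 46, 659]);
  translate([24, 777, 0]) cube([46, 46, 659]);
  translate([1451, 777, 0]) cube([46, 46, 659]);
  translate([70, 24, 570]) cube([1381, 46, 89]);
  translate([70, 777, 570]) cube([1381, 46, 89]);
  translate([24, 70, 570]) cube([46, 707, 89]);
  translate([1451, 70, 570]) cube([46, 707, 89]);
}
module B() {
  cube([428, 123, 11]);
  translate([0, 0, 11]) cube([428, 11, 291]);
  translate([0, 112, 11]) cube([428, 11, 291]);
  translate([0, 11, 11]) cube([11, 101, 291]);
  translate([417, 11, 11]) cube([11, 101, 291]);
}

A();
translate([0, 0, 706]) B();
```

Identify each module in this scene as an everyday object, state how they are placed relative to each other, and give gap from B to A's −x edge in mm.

A is a table. B is an open box. The open box is on top of the table. The gap from the open box to the table's −x edge is 0 mm.

The open box's min-x is at 0; the table's min-x is 0; gap = 0 mm.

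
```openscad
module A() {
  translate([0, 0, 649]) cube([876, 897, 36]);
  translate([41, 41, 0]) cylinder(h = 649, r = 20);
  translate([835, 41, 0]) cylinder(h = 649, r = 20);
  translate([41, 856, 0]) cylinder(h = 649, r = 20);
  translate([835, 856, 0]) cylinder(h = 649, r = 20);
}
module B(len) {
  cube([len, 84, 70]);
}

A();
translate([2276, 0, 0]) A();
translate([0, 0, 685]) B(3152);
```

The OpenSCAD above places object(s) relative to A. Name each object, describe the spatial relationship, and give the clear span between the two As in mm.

A is a table. B is a beam. A beam spans the tops of two tables. The clear span between the two tables is 1400 mm.

Second table starts at x = 2276; first ends at x = 876; clear span = 2276 − 876 = 1400 mm.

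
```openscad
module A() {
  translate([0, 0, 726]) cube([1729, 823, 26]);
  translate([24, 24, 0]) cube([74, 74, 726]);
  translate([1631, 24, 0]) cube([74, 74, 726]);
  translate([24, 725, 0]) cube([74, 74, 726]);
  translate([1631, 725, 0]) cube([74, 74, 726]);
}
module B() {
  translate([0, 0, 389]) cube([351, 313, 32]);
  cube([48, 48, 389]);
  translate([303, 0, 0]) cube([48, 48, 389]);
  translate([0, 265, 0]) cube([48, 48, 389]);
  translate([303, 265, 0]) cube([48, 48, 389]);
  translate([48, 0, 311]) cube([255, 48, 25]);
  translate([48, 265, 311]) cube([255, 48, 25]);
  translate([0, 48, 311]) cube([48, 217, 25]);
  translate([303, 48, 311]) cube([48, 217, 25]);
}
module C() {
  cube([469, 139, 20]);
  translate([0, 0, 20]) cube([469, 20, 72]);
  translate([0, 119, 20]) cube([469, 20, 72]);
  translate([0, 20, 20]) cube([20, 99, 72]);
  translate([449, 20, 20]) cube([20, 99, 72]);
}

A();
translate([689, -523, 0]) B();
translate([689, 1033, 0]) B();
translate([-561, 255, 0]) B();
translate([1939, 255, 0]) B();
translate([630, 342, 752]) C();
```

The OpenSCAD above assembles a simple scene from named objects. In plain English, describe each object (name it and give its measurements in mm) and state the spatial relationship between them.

A is a table: top 1729 mm (x) × 823 mm (y), 26 mm thick, upper face at z = 752 mm, on four 74×74 mm square legs, each inset 24 mm from the nearest pair of top edges, running from z = 0 to the bottom of the top.

B is a four-legged stool. The seat is a 351×313×32 mm slab whose top surface is at z = 421 mm; four square legs, each 48×48 mm in cross-section, run from the floor (z = 0) to the underside of the seat, each flush with a corner of the seat. Four stretchers, 48 mm wide and 25 mm tall, connect adjacent legs with their undersides at z = 311 mm, each running between the inner faces of the legs it joins and aligned with the legs' outer faces on the other axis.

C is an open storage box with external size 469×139×92 mm and wall thickness 20 mm (the base is also 20 mm thick). The base covers the whole footprint; the four walls stand on the base, with the y-facing walls full-width and the x-facing walls fitting between their inner faces.

Four stools sit around the table at the −y, +y, −x, +x sides. The open box is on top of the table, centred.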